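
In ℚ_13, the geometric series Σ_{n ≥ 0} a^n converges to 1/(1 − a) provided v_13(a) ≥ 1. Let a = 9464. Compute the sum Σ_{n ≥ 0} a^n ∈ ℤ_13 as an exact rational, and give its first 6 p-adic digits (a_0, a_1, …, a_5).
Σ a^n = 1/(1 − a) = -1/9463;  first 6 digits = (1, 0, 4, 4, 3, 7)

v_13(a) = 2 ≥ 1, so the series converges in ℤ_13 to 1/(1 − a) = 1/(1 − 9464) = -1/9463. Expand this rational in ℤ_13: compute digits iteratively via d_i = x_i mod 13, x_{i+1} = (x_i − d_i)/13. The first 6 digits are (1, 0, 4, 4, 3, 7).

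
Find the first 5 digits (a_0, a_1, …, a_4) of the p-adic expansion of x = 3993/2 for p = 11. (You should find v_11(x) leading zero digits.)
(a_0, …, a_4) = (0, 0, 0, 7, 5)

v_11(3993/2) = 3, so a_0 = ... = a_2 = 0. Factor out: x = 11^3 · u with u = 3/2 a unit in ℤ_11. Expand u iteratively via a_{v+i} = u_i mod 11, u_{i+1} = (u_i − a_{v+i})/11:
  u_0 = 3/2;  a_3 = 7;  u_1 = (u_0 − 7)/11 = -1/2
  u_1 = -1/2;  a_4 = 5;  u_2 = (u_1 − 5)/11 = -1/2
Digits: (0, 0, 0, 7, 5).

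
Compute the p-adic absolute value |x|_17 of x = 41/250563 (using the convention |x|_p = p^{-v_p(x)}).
|41/250563|_17 = 83521

Step 1 — compute v_17(x) by factoring powers of 17 out of the numerator and denominator: v_17(41/250563) = -4. Step 2 — apply |x|_p = p^{-v_p(x)} = 17^{4} = 83521.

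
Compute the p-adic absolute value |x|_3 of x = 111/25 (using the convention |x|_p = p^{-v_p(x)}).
|111/25|_3 = 1/3

Step 1 — compute v_3(x) by factoring powers of 3 out of the numerator and denominator: v_3(111/25) = 1. Step 2 — apply |x|_p = p^{-v_p(x)} = 3^{-1} = 1/3.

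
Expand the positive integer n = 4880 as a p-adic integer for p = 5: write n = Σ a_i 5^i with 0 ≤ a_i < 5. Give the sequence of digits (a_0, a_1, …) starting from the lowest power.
(a_0, a_1, …) = (0, 1, 0, 4, 2, 1)

Repeated division by 5 gives the digits low-to-high: 4880 = 1·5^1 + 4·5^3 + 2·5^4 + 1·5^5. Digit sequence: (0, 1, 0, 4, 2, 1).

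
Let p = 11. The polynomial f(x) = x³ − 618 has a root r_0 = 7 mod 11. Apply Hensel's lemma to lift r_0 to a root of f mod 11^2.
r_1 = 106 (mod 121)

Hensel: r_{i+1} = r_i − f(r_i)/f′(r_i) mod 11^{i+2}, where f′(x) = 3x². Iterate:
  r_0 = 7 (mod 11)
  r_1 = 106 (mod 121)
Final: r = 106 with f(r) ≡ 0 mod 11^2.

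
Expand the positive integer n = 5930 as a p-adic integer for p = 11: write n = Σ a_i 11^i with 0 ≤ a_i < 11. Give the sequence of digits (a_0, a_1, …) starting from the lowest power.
(a_0, a_1, …) = (1, 0, 5, 4)

Repeated division by 11 gives the digits low-to-high: 5930 = 1 + 5·11^2 + 4·11^3. Digit sequence: (1, 0, 5, 4).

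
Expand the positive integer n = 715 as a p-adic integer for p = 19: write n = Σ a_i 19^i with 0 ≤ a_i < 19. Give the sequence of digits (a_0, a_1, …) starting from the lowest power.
(a_0, a_1, …) = (12, 18, 1)

Repeated division by 19 gives the digits low-to-high: 715 = 12 + 18·19^1 + 1·19^2. Digit sequence: (12, 18, 1).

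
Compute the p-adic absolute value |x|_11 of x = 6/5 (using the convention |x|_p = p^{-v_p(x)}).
|6/5|_11 = 1

Step 1 — compute v_11(x) by factoring powers of 11 out of the numerator and denominator: v_11(6/5) = 0. Step 2 — apply |x|_p = p^{-v_p(x)} = 11^{0} = 1.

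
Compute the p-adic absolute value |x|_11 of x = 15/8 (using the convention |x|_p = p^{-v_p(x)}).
|15/8|_11 = 1

Step 1 — compute v_11(x) by factoring powers of 11 out of the numerator and denominator: v_11(15/8) = 0. Step 2 — apply |x|_p = p^{-v_p(x)} = 11^{0} = 1.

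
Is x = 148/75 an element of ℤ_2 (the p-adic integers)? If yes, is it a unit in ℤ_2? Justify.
x ∈ ℤ_2 but not a unit; v_2(x) = 2 > 0

ℤ_2 = {x ∈ ℚ_2 : v_2(x) ≥ 0} and ℤ_2^× = {x ∈ ℤ_2 : v_2(x) = 0}. Here v_2(148/75) = v_2(num) − v_2(den) = 2; compare against these criteria.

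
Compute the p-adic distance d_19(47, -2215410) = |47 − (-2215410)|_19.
d_19(47, -2215410) = 1/130321

Step 1 — x − y = 47 − (-2215410) = 2215457. Step 2 — v_19(2215457) = 4 (factor: 2215457 = (19^4 · 17); the sign does not affect v_p). Step 3 — |x − y|_19 = 19^{-4} = 1/130321.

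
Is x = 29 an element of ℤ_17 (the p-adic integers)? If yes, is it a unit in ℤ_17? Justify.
x ∈ ℤ_17^× (unit); v_17(x) = 0

ℤ_17 = {x ∈ ℚ_17 : v_17(x) ≥ 0} and ℤ_17^× = {x ∈ ℤ_17 : v_17(x) = 0}. Here v_17(29) = v_17(num) − v_17(den) = 0; compare against these criteria.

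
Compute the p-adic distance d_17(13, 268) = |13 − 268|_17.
d_17(13, 268) = 1/17

Step 1 — x − y = 13 − 268 = -255. Step 2 — v_17(-255) = 1 (factor: -255 = −(17^1 · 15); the sign does not affect v_p). Step 3 — |x − y|_17 = 17^{-1} = 1/17.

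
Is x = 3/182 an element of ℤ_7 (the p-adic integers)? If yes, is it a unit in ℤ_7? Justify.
x ∉ ℤ_7 (v_7(x) = -1 < 0)

ℤ_7 = {x ∈ ℚ_7 : v_7(x) ≥ 0} and ℤ_7^× = {x ∈ ℤ_7 : v_7(x) = 0}. Here v_7(3/182) = v_7(num) − v_7(den) = -1; compare against these criteria.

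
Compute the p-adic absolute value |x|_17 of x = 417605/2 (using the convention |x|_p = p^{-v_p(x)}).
|417605/2|_17 = 1/83521

Step 1 — compute v_17(x) by factoring powers of 17 out of the numerator and denominator: v_17(417605/2) = 4. Step 2 — apply |x|_p = p^{-v_p(x)} = 17^{-4} = 1/83521.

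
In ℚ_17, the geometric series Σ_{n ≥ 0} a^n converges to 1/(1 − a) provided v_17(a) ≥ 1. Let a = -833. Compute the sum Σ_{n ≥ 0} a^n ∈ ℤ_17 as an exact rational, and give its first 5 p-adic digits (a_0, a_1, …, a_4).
Σ a^n = 1/(1 − a) = 1/834;  first 5 digits = (1, 2, 1, 13, 5)

v_17(a) = 1 ≥ 1, so the series converges in ℤ_17 to 1/(1 − a) = 1/(1 − (-833)) = 1/834. Expand this rational in ℤ_17: compute digits iteratively via d_i = x_i mod 17, x_{i+1} = (x_i − d_i)/17. The first 5 digits are (1, 2, 1, 13, 5).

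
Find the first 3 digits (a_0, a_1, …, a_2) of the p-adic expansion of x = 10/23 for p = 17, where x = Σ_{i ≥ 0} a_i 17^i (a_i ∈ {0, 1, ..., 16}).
(a_0, …, a_2) = (13, 0, 14)

v_17(10/23) = 0 (numerator and denominator both coprime to 17), so x ∈ ℤ_17^×. Compute digits iteratively via a_i = x_i mod 17, x_{i+1} = (x_i − a_i)/17, with x_0 = x:
  x_0 = 10/23;  a_0 = 13;  x_1 = (x_0 − 13)/17 = -17/23
  x_1 = -17/23;  a_1 = 0;  x_2 = (x_1 − 0)/17 = -1/23
  x_2 = -1/23;  a_2 = 14;  x_3 = (x_2 − 14)/17 = -19/23
Digits: (13, 0, 14).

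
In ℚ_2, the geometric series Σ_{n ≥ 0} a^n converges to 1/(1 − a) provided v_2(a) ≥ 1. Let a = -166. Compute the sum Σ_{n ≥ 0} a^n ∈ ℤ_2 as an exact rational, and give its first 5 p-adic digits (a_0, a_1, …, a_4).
Σ a^n = 1/(1 − a) = 1/167;  first 5 digits = (1, 1, 1, 0, 1)

v_2(a) = 1 ≥ 1, so the series converges in ℤ_2 to 1/(1 − a) = 1/(1 − (-166)) = 1/167. Expand this rational in ℤ_2: compute digits iteratively via d_i = x_i mod 2, x_{i+1} = (x_i − d_i)/2. The first 5 digits are (1, 1, 1, 0, 1).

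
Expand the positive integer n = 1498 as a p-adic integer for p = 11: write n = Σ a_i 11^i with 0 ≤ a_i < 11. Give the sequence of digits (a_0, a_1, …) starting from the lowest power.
(a_0, a_1, …) = (2, 4, 1, 1)

Repeated division by 11 gives the digits low-to-high: 1498 = 2 + 4·11^1 + 1·11^2 + 1·11^3. Digit sequence: (2, 4, 1, 1).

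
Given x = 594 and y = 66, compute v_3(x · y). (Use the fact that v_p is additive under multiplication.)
v_3(39204) = 4

v_p(x) = 3 (factor: 594 = 3^3 · 22); v_p(y) = 1 (factor: 66 = 3^1 · 22). Additivity: v_p(xy) = v_p(x) + v_p(y) = 3 + 1 = 4. (Direct check: xy = 39204 = 3^4 · (484).)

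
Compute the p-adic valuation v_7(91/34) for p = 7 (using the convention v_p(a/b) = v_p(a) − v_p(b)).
v_7(91/34) = 1

Factor powers of 7 from the numerator and denominator of the reduced fraction: 91 = 7^1 · 13 and 34 = 7^0 · 34. Apply v_p(a/b) = v_p(a) − v_p(b): v_7(91/34) = 1 − 0 = 1.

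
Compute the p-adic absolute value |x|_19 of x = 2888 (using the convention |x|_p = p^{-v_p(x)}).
|2888|_19 = 1/361

Step 1 — compute v_19(x) by factoring powers of 19 out of the numerator and denominator: v_19(2888) = 2. Step 2 — apply |x|_p = p^{-v_p(x)} = 19^{-2} = 1/361.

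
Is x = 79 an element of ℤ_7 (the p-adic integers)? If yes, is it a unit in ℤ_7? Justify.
x ∈ ℤ_7^× (unit); v_7(x) = 0

ℤ_7 = {x ∈ ℚ_7 : v_7(x) ≥ 0} and ℤ_7^× = {x ∈ ℤ_7 : v_7(x) = 0}. Here v_7(79) = v_7(num) − v_7(den) = 0; compare against these criteria.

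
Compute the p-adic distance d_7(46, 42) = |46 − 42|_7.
d_7(46, 42) = 1

Step 1 — x − y = 46 − 42 = 4. Step 2 — v_7(4) = 0 (factor: 4 = (7^0 · 4); the sign does not affect v_p). Step 3 — |x − y|_7 = 7^{0} = 1.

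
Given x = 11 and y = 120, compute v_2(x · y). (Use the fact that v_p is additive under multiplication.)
v_2(1320) = 3

v_p(x) = 0 (factor: 11 = 2^0 · 11); v_p(y) = 3 (factor: 120 = 2^3 · 15). Additivity: v_p(xy) = v_p(x) + v_p(y) = 0 + 3 = 3. (Direct check: xy = 1320 = 2^3 · (165).)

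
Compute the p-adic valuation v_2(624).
v_2(624) = 4

v_2(n) is the largest exponent k such that 2^k divides n. Factor out: 624 = 2^4 · 39. (Sign doesn't affect v_p.) So v_2(624) = 4.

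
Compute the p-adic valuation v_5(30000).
v_5(30000) = 4

v_5(n) is the largest exponent k such that 5^k divides n. Factor out: 30000 = 5^4 · 48. (Sign doesn't affect v_p.) So v_5(30000) = 4.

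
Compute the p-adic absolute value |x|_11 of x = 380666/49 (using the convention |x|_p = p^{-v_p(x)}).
|380666/49|_11 = 1/14641

Step 1 — compute v_11(x) by factoring powers of 11 out of the numerator and denominator: v_11(380666/49) = 4. Step 2 — apply |x|_p = p^{-v_p(x)} = 11^{-4} = 1/14641.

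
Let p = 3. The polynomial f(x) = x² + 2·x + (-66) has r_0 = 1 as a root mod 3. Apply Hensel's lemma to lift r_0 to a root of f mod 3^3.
r_2 = 10 (mod 27)

Hensel: r_{i+1} = r_i − f(r_i)·(f′(r_i))^{-1} mod 3^{i+2}, f′(x) = 2x + 2. Iterate:
  r_0 = 1 (mod 3)
  r_1 = 1 (mod 9)
  r_2 = 10 (mod 27)
Final: r = 10 satisfies f(r) ≡ 0 mod 3^3.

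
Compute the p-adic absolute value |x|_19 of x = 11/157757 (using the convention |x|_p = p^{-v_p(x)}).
|11/157757|_19 = 6859

Step 1 — compute v_19(x) by factoring powers of 19 out of the numerator and denominator: v_19(11/157757) = -3. Step 2 — apply |x|_p = p^{-v_p(x)} = 19^{3} = 6859.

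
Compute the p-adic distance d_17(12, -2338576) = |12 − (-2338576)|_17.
d_17(12, -2338576) = 1/83521

Step 1 — x − y = 12 − (-2338576) = 2338588. Step 2 — v_17(2338588) = 4 (factor: 2338588 = (17^4 · 28); the sign does not affect v_p). Step 3 — |x − y|_17 = 17^{-4} = 1/83521.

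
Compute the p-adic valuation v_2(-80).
v_2(-80) = 4

v_2(n) is the largest exponent k such that 2^k divides n. Factor out: -80 = -2^4 · 5. (Sign doesn't affect v_p.) So v_2(-80) = 4.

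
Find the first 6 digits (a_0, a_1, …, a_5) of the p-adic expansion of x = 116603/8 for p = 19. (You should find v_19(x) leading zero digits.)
(a_0, …, a_5) = (0, 0, 0, 14, 16, 11)

v_19(116603/8) = 3, so a_0 = ... = a_2 = 0. Factor out: x = 19^3 · u with u = 17/8 a unit in ℤ_19. Expand u iteratively via a_{v+i} = u_i mod 19, u_{i+1} = (u_i − a_{v+i})/19:
  u_0 = 17/8;  a_3 = 14;  u_1 = (u_0 − 14)/19 = -5/8
  u_1 = -5/8;  a_4 = 16;  u_2 = (u_1 − 16)/19 = -7/8
  u_2 = -7/8;  a_5 = 11;  u_3 = (u_2 − 11)/19 = -5/8
Digits: (0, 0, 0, 14, 16, 11).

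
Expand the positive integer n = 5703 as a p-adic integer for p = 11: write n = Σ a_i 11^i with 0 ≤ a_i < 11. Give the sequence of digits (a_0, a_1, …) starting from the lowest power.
(a_0, a_1, …) = (5, 1, 3, 4)

Repeated division by 11 gives the digits low-to-high: 5703 = 5 + 1·11^1 + 3·11^2 + 4·11^3. Digit sequence: (5, 1, 3, 4).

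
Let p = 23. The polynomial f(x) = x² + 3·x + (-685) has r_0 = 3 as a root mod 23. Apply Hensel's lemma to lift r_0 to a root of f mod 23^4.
r_3 = 58032 (mod 279841)

Hensel: r_{i+1} = r_i − f(r_i)·(f′(r_i))^{-1} mod 23^{i+2}, f′(x) = 2x + 3. Iterate:
  r_0 = 3 (mod 23)
  r_1 = 371 (mod 529)
  r_2 = 9364 (mod 12167)
  r_3 = 58032 (mod 279841)
Final: r = 58032 satisfies f(r) ≡ 0 mod 23^4.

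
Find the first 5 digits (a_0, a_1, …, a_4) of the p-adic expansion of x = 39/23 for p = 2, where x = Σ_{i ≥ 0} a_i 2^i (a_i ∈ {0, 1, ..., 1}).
(a_0, …, a_4) = (1, 0, 0, 0, 1)

v_2(39/23) = 0 (numerator and denominator both coprime to 2), so x ∈ ℤ_2^×. Compute digits iteratively via a_i = x_i mod 2, x_{i+1} = (x_i − a_i)/2, with x_0 = x:
  x_0 = 39/23;  a_0 = 1;  x_1 = (x_0 − 1)/2 = 8/23
  x_1 = 8/23;  a_1 = 0;  x_2 = (x_1 − 0)/2 = 4/23
  x_2 = 4/23;  a_2 = 0;  x_3 = (x_2 − 0)/2 = 2/23
  x_3 = 2/23;  a_3 = 0;  x_4 = (x_3 − 0)/2 = 1/23
  x_4 = 1/23;  a_4 = 1;  x_5 = (x_4 − 1)/2 = -11/23
Digits: (1, 0, 0, 0, 1).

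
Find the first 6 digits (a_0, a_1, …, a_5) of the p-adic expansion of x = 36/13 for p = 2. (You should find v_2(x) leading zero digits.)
(a_0, …, a_5) = (0, 0, 1, 0, 1, 1)

v_2(36/13) = 2, so a_0 = ... = a_1 = 0. Factor out: x = 2^2 · u with u = 9/13 a unit in ℤ_2. Expand u iteratively via a_{v+i} = u_i mod 2, u_{i+1} = (u_i − a_{v+i})/2:
  u_0 = 9/13;  a_2 = 1;  u_1 = (u_0 − 1)/2 = -2/13
  u_1 = -2/13;  a_3 = 0;  u_2 = (u_1 − 0)/2 = -1/13
  u_2 = -1/13;  a_4 = 1;  u_3 = (u_2 − 1)/2 = -7/13
  u_3 = -7/13;  a_5 = 1;  u_4 = (u_3 − 1)/2 = -10/13
Digits: (0, 0, 1, 0, 1, 1).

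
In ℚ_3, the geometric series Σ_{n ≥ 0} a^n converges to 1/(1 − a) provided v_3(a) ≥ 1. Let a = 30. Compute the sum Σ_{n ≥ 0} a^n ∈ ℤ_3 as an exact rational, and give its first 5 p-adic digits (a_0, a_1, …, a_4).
Σ a^n = 1/(1 − a) = -1/29;  first 5 digits = (1, 1, 1, 2, 0)

v_3(a) = 1 ≥ 1, so the series converges in ℤ_3 to 1/(1 − a) = 1/(1 − 30) = -1/29. Expand this rational in ℤ_3: compute digits iteratively via d_i = x_i mod 3, x_{i+1} = (x_i − d_i)/3. The first 5 digits are (1, 1, 1, 2, 0).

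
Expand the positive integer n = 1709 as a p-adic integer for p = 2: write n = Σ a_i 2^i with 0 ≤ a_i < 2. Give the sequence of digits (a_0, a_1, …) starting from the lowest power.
(a_0, a_1, …) = (1, 0, 1, 1, 0, 1, 0, 1, 0, 1, 1)

Repeated division by 2 gives the digits low-to-high: 1709 = 1 + 1·2^2 + 1·2^3 + 1·2^5 + 1·2^7 + 1·2^9 + 1·2^10. Digit sequence: (1, 0, 1, 1, 0, 1, 0, 1, 0, 1, 1).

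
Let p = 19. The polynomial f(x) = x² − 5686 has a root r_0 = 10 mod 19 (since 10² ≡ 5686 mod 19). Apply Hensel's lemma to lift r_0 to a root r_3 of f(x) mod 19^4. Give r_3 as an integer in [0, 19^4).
r_3 = 103427 (mod 130321)

Hensel's recurrence: r_{i+1} = r_i − f(r_i)·(f′(r_i))^{-1} mod 19^{i+2}, with f′(x) = 2x. Iterate:
  r_0 = 10 (mod 19)
  r_1 = 181 (mod 361)
  r_2 = 542 (mod 6859)
  r_3 = 103427 (mod 130321)
Final: r_3 = 103427, and one checks f(r_3) ≡ 0 mod 19^4.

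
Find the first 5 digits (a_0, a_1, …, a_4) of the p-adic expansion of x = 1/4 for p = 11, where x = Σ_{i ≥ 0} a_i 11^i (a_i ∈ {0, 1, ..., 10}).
(a_0, …, a_4) = (3, 8, 2, 8, 2)

v_11(1/4) = 0 (numerator and denominator both coprime to 11), so x ∈ ℤ_11^×. Compute digits iteratively via a_i = x_i mod 11, x_{i+1} = (x_i − a_i)/11, with x_0 = x:
  x_0 = 1/4;  a_0 = 3;  x_1 = (x_0 − 3)/11 = -1/4
  x_1 = -1/4;  a_1 = 8;  x_2 = (x_1 − 8)/11 = -3/4
  x_2 = -3/4;  a_2 = 2;  x_3 = (x_2 − 2)/11 = -1/4
  x_3 = -1/4;  a_3 = 8;  x_4 = (x_3 − 8)/11 = -3/4
  x_4 = -3/4;  a_4 = 2;  x_5 = (x_4 − 2)/11 = -1/4
Digits: (3, 8, 2, 8, 2).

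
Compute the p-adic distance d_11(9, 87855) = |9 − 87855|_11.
d_11(9, 87855) = 1/14641

Step 1 — x − y = 9 − 87855 = -87846. Step 2 — v_11(-87846) = 4 (factor: -87846 = −(11^4 · 6); the sign does not affect v_p). Step 3 — |x − y|_11 = 11^{-4} = 1/14641.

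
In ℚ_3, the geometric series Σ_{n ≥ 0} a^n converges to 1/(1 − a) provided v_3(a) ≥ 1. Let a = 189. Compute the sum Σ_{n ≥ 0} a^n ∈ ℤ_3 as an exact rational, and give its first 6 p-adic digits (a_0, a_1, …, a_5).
Σ a^n = 1/(1 − a) = -1/188;  first 6 digits = (1, 0, 0, 1, 2, 0)

v_3(a) = 3 ≥ 1, so the series converges in ℤ_3 to 1/(1 − a) = 1/(1 − 189) = -1/188. Expand this rational in ℤ_3: compute digits iteratively via d_i = x_i mod 3, x_{i+1} = (x_i − d_i)/3. The first 6 digits are (1, 0, 0, 1, 2, 0).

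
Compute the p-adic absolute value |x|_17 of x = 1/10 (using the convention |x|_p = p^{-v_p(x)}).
|1/10|_17 = 1

Step 1 — compute v_17(x) by factoring powers of 17 out of the numerator and denominator: v_17(1/10) = 0. Step 2 — apply |x|_p = p^{-v_p(x)} = 17^{0} = 1.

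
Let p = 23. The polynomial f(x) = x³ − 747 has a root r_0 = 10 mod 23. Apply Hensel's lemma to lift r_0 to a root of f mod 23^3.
r_2 = 4518 (mod 12167)

Hensel: r_{i+1} = r_i − f(r_i)/f′(r_i) mod 23^{i+2}, where f′(x) = 3x². Iterate:
  r_0 = 10 (mod 23)
  r_1 = 286 (mod 529)
  r_2 = 4518 (mod 12167)
Final: r = 4518 with f(r) ≡ 0 mod 23^3.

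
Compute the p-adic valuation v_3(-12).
v_3(-12) = 1

v_3(n) is the largest exponent k such that 3^k divides n. Factor out: -12 = -3^1 · 4. (Sign doesn't affect v_p.) So v_3(-12) = 1.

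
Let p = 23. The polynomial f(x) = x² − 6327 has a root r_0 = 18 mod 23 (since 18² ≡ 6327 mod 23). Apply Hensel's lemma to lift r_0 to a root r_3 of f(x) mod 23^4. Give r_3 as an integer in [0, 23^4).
r_3 = 257940 (mod 279841)

Hensel's recurrence: r_{i+1} = r_i − f(r_i)·(f′(r_i))^{-1} mod 23^{i+2}, with f′(x) = 2x. Iterate:
  r_0 = 18 (mod 23)
  r_1 = 317 (mod 529)
  r_2 = 2433 (mod 12167)
  r_3 = 257940 (mod 279841)
Final: r_3 = 257940, and one checks f(r_3) ≡ 0 mod 23^4.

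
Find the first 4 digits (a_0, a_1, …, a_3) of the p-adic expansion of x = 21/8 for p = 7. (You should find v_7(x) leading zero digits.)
(a_0, …, a_3) = (0, 3, 4, 2)

v_7(21/8) = 1, so a_0 = ... = a_0 = 0. Factor out: x = 7^1 · u with u = 3/8 a unit in ℤ_7. Expand u iteratively via a_{v+i} = u_i mod 7, u_{i+1} = (u_i − a_{v+i})/7:
  u_0 = 3/8;  a_1 = 3;  u_1 = (u_0 − 3)/7 = -3/8
  u_1 = -3/8;  a_2 = 4;  u_2 = (u_1 − 4)/7 = -5/8
  u_2 = -5/8;  a_3 = 2;  u_3 = (u_2 − 2)/7 = -3/8
Digits: (0, 3, 4, 2).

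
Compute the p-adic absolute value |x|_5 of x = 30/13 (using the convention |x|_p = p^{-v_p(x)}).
|30/13|_5 = 1/5

Step 1 — compute v_5(x) by factoring powers of 5 out of the numerator and denominator: v_5(30/13) = 1. Step 2 — apply |x|_p = p^{-v_p(x)} = 5^{-1} = 1/5.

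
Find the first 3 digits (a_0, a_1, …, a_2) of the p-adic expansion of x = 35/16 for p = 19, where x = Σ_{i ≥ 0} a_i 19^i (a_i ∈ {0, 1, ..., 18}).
(a_0, …, a_2) = (1, 6, 8)

v_19(35/16) = 0 (numerator and denominator both coprime to 19), so x ∈ ℤ_19^×. Compute digits iteratively via a_i = x_i mod 19, x_{i+1} = (x_i − a_i)/19, with x_0 = x:
  x_0 = 35/16;  a_0 = 1;  x_1 = (x_0 − 1)/19 = 1/16
  x_1 = 1/16;  a_1 = 6;  x_2 = (x_1 − 6)/19 = -5/16
  x_2 = -5/16;  a_2 = 8;  x_3 = (x_2 − 8)/19 = -7/16
Digits: (1, 6, 8).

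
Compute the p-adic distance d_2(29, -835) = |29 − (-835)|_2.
d_2(29, -835) = 1/32

Step 1 — x − y = 29 − (-835) = 864. Step 2 — v_2(864) = 5 (factor: 864 = (2^5 · 27); the sign does not affect v_p). Step 3 — |x − y|_2 = 2^{-5} = 1/32.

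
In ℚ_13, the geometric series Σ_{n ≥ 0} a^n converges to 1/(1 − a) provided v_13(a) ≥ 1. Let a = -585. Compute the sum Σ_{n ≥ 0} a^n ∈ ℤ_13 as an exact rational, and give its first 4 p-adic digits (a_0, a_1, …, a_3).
Σ a^n = 1/(1 − a) = 1/586;  first 4 digits = (1, 7, 6, 4)

v_13(a) = 1 ≥ 1, so the series converges in ℤ_13 to 1/(1 − a) = 1/(1 − (-585)) = 1/586. Expand this rational in ℤ_13: compute digits iteratively via d_i = x_i mod 13, x_{i+1} = (x_i − d_i)/13. The first 4 digits are (1, 7, 6, 4).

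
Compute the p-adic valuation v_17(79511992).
v_17(79511992) = 5

v_17(n) is the largest exponent k such that 17^k divides n. Factor out: 79511992 = 17^5 · 56. (Sign doesn't affect v_p.) So v_17(79511992) = 5.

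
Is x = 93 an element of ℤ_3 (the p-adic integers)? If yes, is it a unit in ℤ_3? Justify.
x ∈ ℤ_3 but not a unit; v_3(x) = 1 > 0

ℤ_3 = {x ∈ ℚ_3 : v_3(x) ≥ 0} and ℤ_3^× = {x ∈ ℤ_3 : v_3(x) = 0}. Here v_3(93) = v_3(num) − v_3(den) = 1; compare against these criteria.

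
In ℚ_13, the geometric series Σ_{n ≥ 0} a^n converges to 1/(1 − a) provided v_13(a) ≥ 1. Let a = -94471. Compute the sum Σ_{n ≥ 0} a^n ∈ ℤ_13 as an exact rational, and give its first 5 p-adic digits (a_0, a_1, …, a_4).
Σ a^n = 1/(1 − a) = 1/94472;  first 5 digits = (1, 0, 0, 9, 9)

v_13(a) = 3 ≥ 1, so the series converges in ℤ_13 to 1/(1 − a) = 1/(1 − (-94471)) = 1/94472. Expand this rational in ℤ_13: compute digits iteratively via d_i = x_i mod 13, x_{i+1} = (x_i − d_i)/13. The first 5 digits are (1, 0, 0, 9, 9).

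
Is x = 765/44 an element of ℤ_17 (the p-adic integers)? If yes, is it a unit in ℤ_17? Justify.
x ∈ ℤ_17 but not a unit; v_17(x) = 1 > 0

ℤ_17 = {x ∈ ℚ_17 : v_17(x) ≥ 0} and ℤ_17^× = {x ∈ ℤ_17 : v_17(x) = 0}. Here v_17(765/44) = v_17(num) − v_17(den) = 1; compare against these criteria.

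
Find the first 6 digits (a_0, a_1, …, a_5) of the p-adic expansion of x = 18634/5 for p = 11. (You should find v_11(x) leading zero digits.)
(a_0, …, a_5) = (0, 0, 0, 5, 2, 2)

v_11(18634/5) = 3, so a_0 = ... = a_2 = 0. Factor out: x = 11^3 · u with u = 14/5 a unit in ℤ_11. Expand u iteratively via a_{v+i} = u_i mod 11, u_{i+1} = (u_i − a_{v+i})/11:
  u_0 = 14/5;  a_3 = 5;  u_1 = (u_0 − 5)/11 = -1/5
  u_1 = -1/5;  a_4 = 2;  u_2 = (u_1 − 2)/11 = -1/5
  u_2 = -1/5;  a_5 = 2;  u_3 = (u_2 − 2)/11 = -1/5
Digits: (0, 0, 0, 5, 2, 2).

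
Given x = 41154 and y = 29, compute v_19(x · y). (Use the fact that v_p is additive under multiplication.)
v_19(1193466) = 3

v_p(x) = 3 (factor: 41154 = 19^3 · 6); v_p(y) = 0 (factor: 29 = 19^0 · 29). Additivity: v_p(xy) = v_p(x) + v_p(y) = 3 + 0 = 3. (Direct check: xy = 1193466 = 19^3 · (174).)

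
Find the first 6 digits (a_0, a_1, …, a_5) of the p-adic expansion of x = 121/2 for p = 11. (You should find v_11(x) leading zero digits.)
(a_0, …, a_5) = (0, 0, 6, 5, 5, 5)

v_11(121/2) = 2, so a_0 = ... = a_1 = 0. Factor out: x = 11^2 · u with u = 1/2 a unit in ℤ_11. Expand u iteratively via a_{v+i} = u_i mod 11, u_{i+1} = (u_i − a_{v+i})/11:
  u_0 = 1/2;  a_2 = 6;  u_1 = (u_0 − 6)/11 = -1/2
  u_1 = -1/2;  a_3 = 5;  u_2 = (u_1 − 5)/11 = -1/2
  u_2 = -1/2;  a_4 = 5;  u_3 = (u_2 − 5)/11 = -1/2
  u_3 = -1/2;  a_5 = 5;  u_4 = (u_3 − 5)/11 = -1/2
Digits: (0, 0, 6, 5, 5, 5).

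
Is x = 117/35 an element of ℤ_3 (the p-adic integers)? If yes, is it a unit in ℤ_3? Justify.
x ∈ ℤ_3 but not a unit; v_3(x) = 2 > 0

ℤ_3 = {x ∈ ℚ_3 : v_3(x) ≥ 0} and ℤ_3^× = {x ∈ ℤ_3 : v_3(x) = 0}. Here v_3(117/35) = v_3(num) − v_3(den) = 2; compare against these criteria.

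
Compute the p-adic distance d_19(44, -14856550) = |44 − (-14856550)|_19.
d_19(44, -14856550) = 1/2476099

Step 1 — x − y = 44 − (-14856550) = 14856594. Step 2 — v_19(14856594) = 5 (factor: 14856594 = (19^5 · 6); the sign does not affect v_p). Step 3 — |x − y|_19 = 19^{-5} = 1/2476099.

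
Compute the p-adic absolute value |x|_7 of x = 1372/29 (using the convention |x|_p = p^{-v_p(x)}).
|1372/29|_7 = 1/343

Step 1 — compute v_7(x) by factoring powers of 7 out of the numerator and denominator: v_7(1372/29) = 3. Step 2 — apply |x|_p = p^{-v_p(x)} = 7^{-3} = 1/343.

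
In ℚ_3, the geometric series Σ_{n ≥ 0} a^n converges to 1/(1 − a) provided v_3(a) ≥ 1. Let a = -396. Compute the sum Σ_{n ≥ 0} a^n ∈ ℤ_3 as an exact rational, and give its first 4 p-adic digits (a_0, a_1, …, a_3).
Σ a^n = 1/(1 − a) = 1/397;  first 4 digits = (1, 0, 1, 0)

v_3(a) = 2 ≥ 1, so the series converges in ℤ_3 to 1/(1 − a) = 1/(1 − (-396)) = 1/397. Expand this rational in ℤ_3: compute digits iteratively via d_i = x_i mod 3, x_{i+1} = (x_i − d_i)/3. The first 4 digits are (1, 0, 1, 0).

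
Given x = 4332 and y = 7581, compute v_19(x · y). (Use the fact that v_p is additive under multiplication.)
v_19(32840892) = 4

v_p(x) = 2 (factor: 4332 = 19^2 · 12); v_p(y) = 2 (factor: 7581 = 19^2 · 21). Additivity: v_p(xy) = v_p(x) + v_p(y) = 2 + 2 = 4. (Direct check: xy = 32840892 = 19^4 · (252).)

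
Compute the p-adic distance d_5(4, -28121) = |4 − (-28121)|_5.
d_5(4, -28121) = 1/3125

Step 1 — x − y = 4 − (-28121) = 28125. Step 2 — v_5(28125) = 5 (factor: 28125 = (5^5 · 9); the sign does not affect v_p). Step 3 — |x − y|_5 = 5^{-5} = 1/3125.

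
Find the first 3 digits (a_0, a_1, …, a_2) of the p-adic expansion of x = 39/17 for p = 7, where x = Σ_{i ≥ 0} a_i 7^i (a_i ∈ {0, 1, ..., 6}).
(a_0, …, a_2) = (6, 4, 1)

v_7(39/17) = 0 (numerator and denominator both coprime to 7), so x ∈ ℤ_7^×. Compute digits iteratively via a_i = x_i mod 7, x_{i+1} = (x_i − a_i)/7, with x_0 = x:
  x_0 = 39/17;  a_0 = 6;  x_1 = (x_0 − 6)/7 = -9/17
  x_1 = -9/17;  a_1 = 4;  x_2 = (x_1 − 4)/7 = -11/17
  x_2 = -11/17;  a_2 = 1;  x_3 = (x_2 − 1)/7 = -4/17
Digits: (6, 4, 1).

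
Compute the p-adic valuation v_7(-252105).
v_7(-252105) = 5

v_7(n) is the largest exponent k such that 7^k divides n. Factor out: -252105 = -7^5 · 15. (Sign doesn't affect v_p.) So v_7(-252105) = 5.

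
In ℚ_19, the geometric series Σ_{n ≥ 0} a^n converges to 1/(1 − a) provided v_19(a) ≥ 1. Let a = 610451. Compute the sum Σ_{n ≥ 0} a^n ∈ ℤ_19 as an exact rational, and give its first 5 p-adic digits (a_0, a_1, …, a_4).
Σ a^n = 1/(1 − a) = -1/610450;  first 5 digits = (1, 0, 0, 13, 4)

v_19(a) = 3 ≥ 1, so the series converges in ℤ_19 to 1/(1 − a) = 1/(1 − 610451) = -1/610450. Expand this rational in ℤ_19: compute digits iteratively via d_i = x_i mod 19, x_{i+1} = (x_i − d_i)/19. The first 5 digits are (1, 0, 0, 13, 4).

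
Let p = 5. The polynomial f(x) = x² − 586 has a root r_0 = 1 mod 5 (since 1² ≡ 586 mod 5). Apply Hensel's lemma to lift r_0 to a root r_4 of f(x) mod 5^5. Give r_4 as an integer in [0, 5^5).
r_4 = 781 (mod 3125)

Hensel's recurrence: r_{i+1} = r_i − f(r_i)·(f′(r_i))^{-1} mod 5^{i+2}, with f′(x) = 2x. Iterate:
  r_0 = 1 (mod 5)
  r_1 = 6 (mod 25)
  r_2 = 31 (mod 125)
  r_3 = 156 (mod 625)
  r_4 = 781 (mod 3125)
Final: r_4 = 781, and one checks f(r_4) ≡ 0 mod 5^5.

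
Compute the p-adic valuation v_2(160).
v_2(160) = 5

v_2(n) is the largest exponent k such that 2^k divides n. Factor out: 160 = 2^5 · 5. (Sign doesn't affect v_p.) So v_2(160) = 5.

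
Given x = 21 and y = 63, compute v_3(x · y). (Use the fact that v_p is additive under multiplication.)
v_3(1323) = 3

v_p(x) = 1 (factor: 21 = 3^1 · 7); v_p(y) = 2 (factor: 63 = 3^2 · 7). Additivity: v_p(xy) = v_p(x) + v_p(y) = 1 + 2 = 3. (Direct check: xy = 1323 = 3^3 · (49).)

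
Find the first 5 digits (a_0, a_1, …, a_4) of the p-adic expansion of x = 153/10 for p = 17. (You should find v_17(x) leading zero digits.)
(a_0, …, a_4) = (0, 6, 15, 11, 1)

v_17(153/10) = 1, so a_0 = ... = a_0 = 0. Factor out: x = 17^1 · u with u = 9/10 a unit in ℤ_17. Expand u iteratively via a_{v+i} = u_i mod 17, u_{i+1} = (u_i − a_{v+i})/17:
  u_0 = 9/10;  a_1 = 6;  u_1 = (u_0 − 6)/17 = -3/10
  u_1 = -3/10;  a_2 = 15;  u_2 = (u_1 − 15)/17 = -9/10
  u_2 = -9/10;  a_3 = 11;  u_3 = (u_2 − 11)/17 = -7/10
  u_3 = -7/10;  a_4 = 1;  u_4 = (u_3 − 1)/17 = -1/10
Digits: (0, 6, 15, 11, 1).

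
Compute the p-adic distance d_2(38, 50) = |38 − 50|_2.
d_2(38, 50) = 1/4

Step 1 — x − y = 38 − 50 = -12. Step 2 — v_2(-12) = 2 (factor: -12 = −(2^2 · 3); the sign does not affect v_p). Step 3 — |x − y|_2 = 2^{-2} = 1/4.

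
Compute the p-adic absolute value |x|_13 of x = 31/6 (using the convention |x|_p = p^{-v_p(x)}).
|31/6|_13 = 1

Step 1 — compute v_13(x) by factoring powers of 13 out of the numerator and denominator: v_13(31/6) = 0. Step 2 — apply |x|_p = p^{-v_p(x)} = 13^{0} = 1.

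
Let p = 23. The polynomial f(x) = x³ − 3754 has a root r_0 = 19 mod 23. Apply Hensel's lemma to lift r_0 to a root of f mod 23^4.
r_3 = 129923 (mod 279841)

Hensel: r_{i+1} = r_i − f(r_i)/f′(r_i) mod 23^{i+2}, where f′(x) = 3x². Iterate:
  r_0 = 19 (mod 23)
  r_1 = 318 (mod 529)
  r_2 = 8253 (mod 12167)
  r_3 = 129923 (mod 279841)
Final: r = 129923 with f(r) ≡ 0 mod 23^4.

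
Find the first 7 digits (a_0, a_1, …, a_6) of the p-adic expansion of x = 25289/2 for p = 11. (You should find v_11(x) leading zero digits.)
(a_0, …, a_6) = (0, 0, 0, 4, 6, 5, 5)

v_11(25289/2) = 3, so a_0 = ... = a_2 = 0. Factor out: x = 11^3 · u with u = 19/2 a unit in ℤ_11. Expand u iteratively via a_{v+i} = u_i mod 11, u_{i+1} = (u_i − a_{v+i})/11:
  u_0 = 19/2;  a_3 = 4;  u_1 = (u_0 − 4)/11 = 1/2
  u_1 = 1/2;  a_4 = 6;  u_2 = (u_1 − 6)/11 = -1/2
  u_2 = -1/2;  a_5 = 5;  u_3 = (u_2 − 5)/11 = -1/2
  u_3 = -1/2;  a_6 = 5;  u_4 = (u_3 − 5)/11 = -1/2
Digits: (0, 0, 0, 4, 6, 5, 5).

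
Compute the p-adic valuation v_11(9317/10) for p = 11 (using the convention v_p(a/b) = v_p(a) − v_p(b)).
v_11(9317/10) = 3

Factor powers of 11 from the numerator and denominator of the reduced fraction: 9317 = 11^3 · 7 and 10 = 11^0 · 10. Apply v_p(a/b) = v_p(a) − v_p(b): v_11(9317/10) = 3 − 0 = 3.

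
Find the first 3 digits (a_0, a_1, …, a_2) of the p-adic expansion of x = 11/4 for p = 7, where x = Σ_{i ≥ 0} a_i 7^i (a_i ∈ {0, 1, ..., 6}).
(a_0, …, a_2) = (1, 2, 5)

v_7(11/4) = 0 (numerator and denominator both coprime to 7), so x ∈ ℤ_7^×. Compute digits iteratively via a_i = x_i mod 7, x_{i+1} = (x_i − a_i)/7, with x_0 = x:
  x_0 = 11/4;  a_0 = 1;  x_1 = (x_0 − 1)/7 = 1/4
  x_1 = 1/4;  a_1 = 2;  x_2 = (x_1 − 2)/7 = -1/4
  x_2 = -1/4;  a_2 = 5;  x_3 = (x_2 − 5)/7 = -3/4
Digits: (1, 2, 5).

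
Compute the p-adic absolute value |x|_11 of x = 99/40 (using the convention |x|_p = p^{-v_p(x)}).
|99/40|_11 = 1/11

Step 1 — compute v_11(x) by factoring powers of 11 out of the numerator and denominator: v_11(99/40) = 1. Step 2 — apply |x|_p = p^{-v_p(x)} = 11^{-1} = 1/11.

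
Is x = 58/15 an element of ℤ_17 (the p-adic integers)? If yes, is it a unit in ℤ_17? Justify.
x ∈ ℤ_17^× (unit); v_17(x) = 0

ℤ_17 = {x ∈ ℚ_17 : v_17(x) ≥ 0} and ℤ_17^× = {x ∈ ℤ_17 : v_17(x) = 0}. Here v_17(58/15) = v_17(num) − v_17(den) = 0; compare against these criteria.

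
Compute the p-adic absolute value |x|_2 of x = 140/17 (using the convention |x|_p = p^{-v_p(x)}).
|140/17|_2 = 1/4

Step 1 — compute v_2(x) by factoring powers of 2 out of the numerator and denominator: v_2(140/17) = 2. Step 2 — apply |x|_p = p^{-v_p(x)} = 2^{-2} = 1/4.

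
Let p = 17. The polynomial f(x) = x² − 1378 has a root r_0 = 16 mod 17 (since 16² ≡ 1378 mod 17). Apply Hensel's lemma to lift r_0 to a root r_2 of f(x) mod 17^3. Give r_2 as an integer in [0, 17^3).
r_2 = 2345 (mod 4913)

Hensel's recurrence: r_{i+1} = r_i − f(r_i)·(f′(r_i))^{-1} mod 17^{i+2}, with f′(x) = 2x. Iterate:
  r_0 = 16 (mod 17)
  r_1 = 33 (mod 289)
  r_2 = 2345 (mod 4913)
Final: r_2 = 2345, and one checks f(r_2) ≡ 0 mod 17^3.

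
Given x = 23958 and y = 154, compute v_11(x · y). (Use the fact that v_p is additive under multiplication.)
v_11(3689532) = 4

v_p(x) = 3 (factor: 23958 = 11^3 · 18); v_p(y) = 1 (factor: 154 = 11^1 · 14). Additivity: v_p(xy) = v_p(x) + v_p(y) = 3 + 1 = 4. (Direct check: xy = 3689532 = 11^4 · (252).)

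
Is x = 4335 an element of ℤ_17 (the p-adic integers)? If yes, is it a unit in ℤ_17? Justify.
x ∈ ℤ_17 but not a unit; v_17(x) = 2 > 0

ℤ_17 = {x ∈ ℚ_17 : v_17(x) ≥ 0} and ℤ_17^× = {x ∈ ℤ_17 : v_17(x) = 0}. Here v_17(4335) = v_17(num) − v_17(den) = 2; compare against these criteria.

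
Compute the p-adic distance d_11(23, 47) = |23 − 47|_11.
d_11(23, 47) = 1

Step 1 — x − y = 23 − 47 = -24. Step 2 — v_11(-24) = 0 (factor: -24 = −(11^0 · 24); the sign does not affect v_p). Step 3 — |x − y|_11 = 11^{0} = 1.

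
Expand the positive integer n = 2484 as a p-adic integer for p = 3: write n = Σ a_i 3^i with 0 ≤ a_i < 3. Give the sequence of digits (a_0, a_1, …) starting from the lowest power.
(a_0, a_1, …) = (0, 0, 0, 2, 0, 1, 0, 1)

Repeated division by 3 gives the digits low-to-high: 2484 = 2·3^3 + 1·3^5 + 1·3^7. Digit sequence: (0, 0, 0, 2, 0, 1, 0, 1).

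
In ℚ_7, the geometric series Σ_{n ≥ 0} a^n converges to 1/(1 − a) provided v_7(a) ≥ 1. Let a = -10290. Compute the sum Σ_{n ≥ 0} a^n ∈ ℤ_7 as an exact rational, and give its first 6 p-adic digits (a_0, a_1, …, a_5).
Σ a^n = 1/(1 − a) = 1/10291;  first 6 digits = (1, 0, 0, 5, 2, 6)

v_7(a) = 3 ≥ 1, so the series converges in ℤ_7 to 1/(1 − a) = 1/(1 − (-10290)) = 1/10291. Expand this rational in ℤ_7: compute digits iteratively via d_i = x_i mod 7, x_{i+1} = (x_i − d_i)/7. The first 6 digits are (1, 0, 0, 5, 2, 6).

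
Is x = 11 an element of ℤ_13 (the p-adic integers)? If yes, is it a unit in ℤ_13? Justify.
x ∈ ℤ_13^× (unit); v_13(x) = 0

ℤ_13 = {x ∈ ℚ_13 : v_13(x) ≥ 0} and ℤ_13^× = {x ∈ ℤ_13 : v_13(x) = 0}. Here v_13(11) = v_13(num) − v_13(den) = 0; compare against these criteria.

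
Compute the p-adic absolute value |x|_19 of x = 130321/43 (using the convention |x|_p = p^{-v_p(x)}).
|130321/43|_19 = 1/130321

Step 1 — compute v_19(x) by factoring powers of 19 out of the numerator and denominator: v_19(130321/43) = 4. Step 2 — apply |x|_p = p^{-v_p(x)} = 19^{-4} = 1/130321.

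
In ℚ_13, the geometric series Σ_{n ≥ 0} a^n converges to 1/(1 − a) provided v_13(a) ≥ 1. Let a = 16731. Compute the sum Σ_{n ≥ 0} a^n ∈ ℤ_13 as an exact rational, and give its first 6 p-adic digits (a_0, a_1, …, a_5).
Σ a^n = 1/(1 − a) = -1/16730;  first 6 digits = (1, 0, 8, 7, 12, 12)

v_13(a) = 2 ≥ 1, so the series converges in ℤ_13 to 1/(1 − a) = 1/(1 − 16731) = -1/16730. Expand this rational in ℤ_13: compute digits iteratively via d_i = x_i mod 13, x_{i+1} = (x_i − d_i)/13. The first 6 digits are (1, 0, 8, 7, 12, 12).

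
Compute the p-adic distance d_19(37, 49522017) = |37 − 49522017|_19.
d_19(37, 49522017) = 1/2476099

Step 1 — x − y = 37 − 49522017 = -49521980. Step 2 — v_19(-49521980) = 5 (factor: -49521980 = −(19^5 · 20); the sign does not affect v_p). Step 3 — |x − y|_19 = 19^{-5} = 1/2476099.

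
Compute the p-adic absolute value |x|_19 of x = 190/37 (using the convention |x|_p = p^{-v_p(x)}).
|190/37|_19 = 1/19

Step 1 — compute v_19(x) by factoring powers of 19 out of the numerator and denominator: v_19(190/37) = 1. Step 2 — apply |x|_p = p^{-v_p(x)} = 19^{-1} = 1/19.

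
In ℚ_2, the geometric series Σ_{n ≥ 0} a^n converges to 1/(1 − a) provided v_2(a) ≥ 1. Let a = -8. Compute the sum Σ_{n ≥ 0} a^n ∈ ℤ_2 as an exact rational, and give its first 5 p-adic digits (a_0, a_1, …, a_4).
Σ a^n = 1/(1 − a) = 1/9;  first 5 digits = (1, 0, 0, 1, 1)

v_2(a) = 3 ≥ 1, so the series converges in ℤ_2 to 1/(1 − a) = 1/(1 − (-8)) = 1/9. Expand this rational in ℤ_2: compute digits iteratively via d_i = x_i mod 2, x_{i+1} = (x_i − d_i)/2. The first 5 digits are (1, 0, 0, 1, 1).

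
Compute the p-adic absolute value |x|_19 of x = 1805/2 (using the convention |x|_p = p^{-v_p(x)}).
|1805/2|_19 = 1/361

Step 1 — compute v_19(x) by factoring powers of 19 out of the numerator and denominator: v_19(1805/2) = 2. Step 2 — apply |x|_p = p^{-v_p(x)} = 19^{-2} = 1/361.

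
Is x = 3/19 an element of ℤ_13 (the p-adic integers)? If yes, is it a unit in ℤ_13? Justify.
x ∈ ℤ_13^× (unit); v_13(x) = 0

ℤ_13 = {x ∈ ℚ_13 : v_13(x) ≥ 0} and ℤ_13^× = {x ∈ ℤ_13 : v_13(x) = 0}. Here v_13(3/19) = v_13(num) − v_13(den) = 0; compare against these criteria.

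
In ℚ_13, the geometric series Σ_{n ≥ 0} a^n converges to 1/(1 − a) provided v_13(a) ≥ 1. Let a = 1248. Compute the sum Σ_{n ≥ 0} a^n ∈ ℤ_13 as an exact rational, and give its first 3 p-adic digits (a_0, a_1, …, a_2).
Σ a^n = 1/(1 − a) = -1/1247;  first 3 digits = (1, 5, 6)

v_13(a) = 1 ≥ 1, so the series converges in ℤ_13 to 1/(1 − a) = 1/(1 − 1248) = -1/1247. Expand this rational in ℤ_13: compute digits iteratively via d_i = x_i mod 13, x_{i+1} = (x_i − d_i)/13. The first 3 digits are (1, 5, 6).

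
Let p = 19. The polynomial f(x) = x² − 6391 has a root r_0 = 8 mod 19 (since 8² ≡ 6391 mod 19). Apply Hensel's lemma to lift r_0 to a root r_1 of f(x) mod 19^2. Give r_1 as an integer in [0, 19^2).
r_1 = 65 (mod 361)

Hensel's recurrence: r_{i+1} = r_i − f(r_i)·(f′(r_i))^{-1} mod 19^{i+2}, with f′(x) = 2x. Iterate:
  r_0 = 8 (mod 19)
  r_1 = 65 (mod 361)
Final: r_1 = 65, and one checks f(r_1) ≡ 0 mod 19^2.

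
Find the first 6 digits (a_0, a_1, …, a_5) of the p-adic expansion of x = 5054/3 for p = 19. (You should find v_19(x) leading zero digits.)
(a_0, …, a_5) = (0, 0, 11, 6, 6, 6)

v_19(5054/3) = 2, so a_0 = ... = a_1 = 0. Factor out: x = 19^2 · u with u = 14/3 a unit in ℤ_19. Expand u iteratively via a_{v+i} = u_i mod 19, u_{i+1} = (u_i − a_{v+i})/19:
  u_0 = 14/3;  a_2 = 11;  u_1 = (u_0 − 11)/19 = -1/3
  u_1 = -1/3;  a_3 = 6;  u_2 = (u_1 − 6)/19 = -1/3
  u_2 = -1/3;  a_4 = 6;  u_3 = (u_2 − 6)/19 = -1/3
  u_3 = -1/3;  a_5 = 6;  u_4 = (u_3 − 6)/19 = -1/3
Digits: (0, 0, 11, 6, 6, 6).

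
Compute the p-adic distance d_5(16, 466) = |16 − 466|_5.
d_5(16, 466) = 1/25

Step 1 — x − y = 16 − 466 = -450. Step 2 — v_5(-450) = 2 (factor: -450 = −(5^2 · 18); the sign does not affect v_p). Step 3 — |x − y|_5 = 5^{-2} = 1/25.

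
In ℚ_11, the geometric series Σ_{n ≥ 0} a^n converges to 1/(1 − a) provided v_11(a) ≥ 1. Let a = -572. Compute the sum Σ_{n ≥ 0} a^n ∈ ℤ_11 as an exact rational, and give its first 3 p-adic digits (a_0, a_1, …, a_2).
Σ a^n = 1/(1 − a) = 1/573;  first 3 digits = (1, 3, 4)

v_11(a) = 1 ≥ 1, so the series converges in ℤ_11 to 1/(1 − a) = 1/(1 − (-572)) = 1/573. Expand this rational in ℤ_11: compute digits iteratively via d_i = x_i mod 11, x_{i+1} = (x_i − d_i)/11. The first 3 digits are (1, 3, 4).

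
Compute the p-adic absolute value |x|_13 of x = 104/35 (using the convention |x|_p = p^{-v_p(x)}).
|104/35|_13 = 1/13

Step 1 — compute v_13(x) by factoring powers of 13 out of the numerator and denominator: v_13(104/35) = 1. Step 2 — apply |x|_p = p^{-v_p(x)} = 13^{-1} = 1/13.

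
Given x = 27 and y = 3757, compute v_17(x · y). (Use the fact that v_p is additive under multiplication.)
v_17(101439) = 2

v_p(x) = 0 (factor: 27 = 17^0 · 27); v_p(y) = 2 (factor: 3757 = 17^2 · 13). Additivity: v_p(xy) = v_p(x) + v_p(y) = 0 + 2 = 2. (Direct check: xy = 101439 = 17^2 · (351).)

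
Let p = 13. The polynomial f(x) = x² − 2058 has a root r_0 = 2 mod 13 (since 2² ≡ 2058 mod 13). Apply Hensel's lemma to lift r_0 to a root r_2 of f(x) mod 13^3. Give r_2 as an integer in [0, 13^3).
r_2 = 93 (mod 2197)

Hensel's recurrence: r_{i+1} = r_i − f(r_i)·(f′(r_i))^{-1} mod 13^{i+2}, with f′(x) = 2x. Iterate:
  r_0 = 2 (mod 13)
  r_1 = 93 (mod 169)
  r_2 = 93 (mod 2197)
Final: r_2 = 93, and one checks f(r_2) ≡ 0 mod 13^3.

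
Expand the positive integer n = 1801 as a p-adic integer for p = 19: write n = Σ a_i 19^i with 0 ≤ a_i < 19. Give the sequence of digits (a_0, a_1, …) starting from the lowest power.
(a_0, a_1, …) = (15, 18, 4)

Repeated division by 19 gives the digits low-to-high: 1801 = 15 + 18·19^1 + 4·19^2. Digit sequence: (15, 18, 4).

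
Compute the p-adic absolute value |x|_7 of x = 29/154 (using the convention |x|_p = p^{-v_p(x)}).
|29/154|_7 = 7

Step 1 — compute v_7(x) by factoring powers of 7 out of the numerator and denominator: v_7(29/154) = -1. Step 2 — apply |x|_p = p^{-v_p(x)} = 7^{1} = 7.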